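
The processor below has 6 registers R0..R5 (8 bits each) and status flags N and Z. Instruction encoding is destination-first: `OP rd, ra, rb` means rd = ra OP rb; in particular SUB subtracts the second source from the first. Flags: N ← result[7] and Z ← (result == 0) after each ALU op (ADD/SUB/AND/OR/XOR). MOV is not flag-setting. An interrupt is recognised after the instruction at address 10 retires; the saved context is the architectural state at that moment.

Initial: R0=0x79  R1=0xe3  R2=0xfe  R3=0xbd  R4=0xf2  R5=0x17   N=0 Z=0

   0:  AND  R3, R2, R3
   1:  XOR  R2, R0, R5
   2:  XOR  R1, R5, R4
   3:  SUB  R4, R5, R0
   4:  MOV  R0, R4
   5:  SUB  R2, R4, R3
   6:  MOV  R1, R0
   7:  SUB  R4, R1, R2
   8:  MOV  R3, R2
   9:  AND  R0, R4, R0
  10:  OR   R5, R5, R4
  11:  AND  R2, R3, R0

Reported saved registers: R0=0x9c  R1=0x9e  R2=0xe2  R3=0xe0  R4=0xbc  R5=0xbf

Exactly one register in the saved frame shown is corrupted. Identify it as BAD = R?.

BAD = R3

after  0: R0=0x79 R1=0xe3 R2=0xfe R3=0xbc R4=0xf2 R5=0x17  N=1 Z=0
after  1: R0=0x79 R1=0xe3 R2=0x6e R3=0xbc R4=0xf2 R5=0x17  N=0 Z=0
after  2: R0=0x79 R1=0xe5 R2=0x6e R3=0xbc R4=0xf2 R5=0x17  N=1 Z=0
after  3: R0=0x79 R1=0xe5 R2=0x6e R3=0xbc R4=0x9e R5=0x17  N=1 Z=0
after  4: R0=0x9e R1=0xe5 R2=0x6e R3=0xbc R4=0x9e R5=0x17  N=1 Z=0
after  5: R0=0x9e R1=0xe5 R2=0xe2 R3=0xbc R4=0x9e R5=0x17  N=1 Z=0
after  6: R0=0x9e R1=0x9e R2=0xe2 R3=0xbc R4=0x9e R5=0x17  N=1 Z=0
after  7: R0=0x9e R1=0x9e R2=0xe2 R3=0xbc R4=0xbc R5=0x17  N=1 Z=0
after  8: R0=0x9e R1=0x9e R2=0xe2 R3=0xe2 R4=0xbc R5=0x17  N=1 Z=0
after  9: R0=0x9c R1=0x9e R2=0xe2 R3=0xe2 R4=0xbc R5=0x17  N=1 Z=0
after 10: R0=0x9c R1=0x9e R2=0xe2 R3=0xe2 R4=0xbc R5=0xbf  N=1 Z=0
-- IRQ taken; context saved, return-PC = 11 --
mismatch: R3: reported 0xe0 vs actual 0xe2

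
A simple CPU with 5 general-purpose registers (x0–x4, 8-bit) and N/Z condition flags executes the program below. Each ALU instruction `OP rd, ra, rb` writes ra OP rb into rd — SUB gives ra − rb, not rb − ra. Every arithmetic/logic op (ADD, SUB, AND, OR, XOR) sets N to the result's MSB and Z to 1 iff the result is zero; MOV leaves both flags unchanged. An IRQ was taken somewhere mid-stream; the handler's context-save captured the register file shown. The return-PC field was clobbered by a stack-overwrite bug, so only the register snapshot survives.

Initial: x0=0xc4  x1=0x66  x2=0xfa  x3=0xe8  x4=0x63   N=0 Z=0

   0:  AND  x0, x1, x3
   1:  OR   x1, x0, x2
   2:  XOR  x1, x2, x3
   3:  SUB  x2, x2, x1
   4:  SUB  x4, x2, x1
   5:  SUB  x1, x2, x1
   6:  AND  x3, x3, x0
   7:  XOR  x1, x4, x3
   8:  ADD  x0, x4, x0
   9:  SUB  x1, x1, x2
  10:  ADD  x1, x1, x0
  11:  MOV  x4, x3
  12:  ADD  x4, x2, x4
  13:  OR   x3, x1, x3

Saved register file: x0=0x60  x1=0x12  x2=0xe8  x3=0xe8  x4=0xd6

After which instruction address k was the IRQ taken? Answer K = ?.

K = 4

after  0: x0=0x60 x1=0x66 x2=0xfa x3=0xe8 x4=0x63  N=0 Z=0
after  1: x0=0x60 x1=0xfa x2=0xfa x3=0xe8 x4=0x63  N=1 Z=0
after  2: x0=0x60 x1=0x12 x2=0xfa x3=0xe8 x4=0x63  N=0 Z=0
after  3: x0=0x60 x1=0x12 x2=0xe8 x3=0xe8 x4=0x63  N=1 Z=0
after  4: x0=0x60 x1=0x12 x2=0xe8 x3=0xe8 x4=0xd6  N=1 Z=0
-- IRQ taken; context saved, return-PC = 5 --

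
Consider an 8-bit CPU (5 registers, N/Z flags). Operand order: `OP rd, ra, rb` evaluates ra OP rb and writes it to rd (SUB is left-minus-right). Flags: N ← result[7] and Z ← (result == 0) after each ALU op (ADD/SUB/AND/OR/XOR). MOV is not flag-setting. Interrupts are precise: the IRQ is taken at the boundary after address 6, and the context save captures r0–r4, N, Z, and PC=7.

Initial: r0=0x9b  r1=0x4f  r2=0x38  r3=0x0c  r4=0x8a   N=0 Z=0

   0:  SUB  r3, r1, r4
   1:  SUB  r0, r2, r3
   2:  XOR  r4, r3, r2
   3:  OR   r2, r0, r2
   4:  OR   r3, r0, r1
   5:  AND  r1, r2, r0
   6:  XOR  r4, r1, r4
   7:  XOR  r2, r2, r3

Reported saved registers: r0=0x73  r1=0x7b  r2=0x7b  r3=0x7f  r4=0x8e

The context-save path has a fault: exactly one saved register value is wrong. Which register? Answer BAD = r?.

BAD = r1

after  0: r0=0x9b r1=0x4f r2=0x38 r3=0xc5 r4=0x8a  N=1 Z=0
after  1: r0=0x73 r1=0x4f r2=0x38 r3=0xc5 r4=0x8a  N=0 Z=0
after  2: r0=0x73 r1=0x4f r2=0x38 r3=0xc5 r4=0xfd  N=1 Z=0
after  3: r0=0x73 r1=0x4f r2=0x7b r3=0xc5 r4=0xfd  N=0 Z=0
after  4: r0=0x73 r1=0x4f r2=0x7b r3=0x7f r4=0xfd  N=0 Z=0
after  5: r0=0x73 r1=0x73 r2=0x7b r3=0x7f r4=0xfd  N=0 Z=0
after  6: r0=0x73 r1=0x73 r2=0x7b r3=0x7f r4=0x8e  N=1 Z=0
-- IRQ taken; context saved, return-PC = 7 --
mismatch: r1: reported 0x7b vs actual 0x73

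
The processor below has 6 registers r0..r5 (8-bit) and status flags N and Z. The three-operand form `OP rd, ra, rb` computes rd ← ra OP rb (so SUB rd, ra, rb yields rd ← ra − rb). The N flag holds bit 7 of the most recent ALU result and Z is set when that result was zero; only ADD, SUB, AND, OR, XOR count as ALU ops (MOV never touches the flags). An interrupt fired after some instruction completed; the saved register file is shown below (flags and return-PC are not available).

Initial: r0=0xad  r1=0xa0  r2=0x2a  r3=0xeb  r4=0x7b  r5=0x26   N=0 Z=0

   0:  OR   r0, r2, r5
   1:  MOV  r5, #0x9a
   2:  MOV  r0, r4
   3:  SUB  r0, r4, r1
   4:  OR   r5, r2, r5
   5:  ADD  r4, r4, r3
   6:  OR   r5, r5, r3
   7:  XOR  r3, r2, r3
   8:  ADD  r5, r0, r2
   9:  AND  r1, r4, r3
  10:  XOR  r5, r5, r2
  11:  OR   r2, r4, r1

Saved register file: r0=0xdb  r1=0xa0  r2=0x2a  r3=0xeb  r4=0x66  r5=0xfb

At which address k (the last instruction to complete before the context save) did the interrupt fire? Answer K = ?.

K = 6

after  0: r0=0x2e r1=0xa0 r2=0x2a r3=0xeb r4=0x7b r5=0x26  N=0 Z=0
after  1: r0=0x2e r1=0xa0 r2=0x2a r3=0xeb r4=0x7b r5=0x9a  N=0 Z=0
after  2: r0=0x7b r1=0xa0 r2=0x2a r3=0xeb r4=0x7b r5=0x9a  N=0 Z=0
after  3: r0=0xdb r1=0xa0 r2=0x2a r3=0xeb r4=0x7b r5=0x9a  N=1 Z=0
after  4: r0=0xdb r1=0xa0 r2=0x2a r3=0xeb r4=0x7b r5=0xba  N=1 Z=0
after  5: r0=0xdb r1=0xa0 r2=0x2a r3=0xeb r4=0x66 r5=0xba  N=0 Z=0
after  6: r0=0xdb r1=0xa0 r2=0x2a r3=0xeb r4=0x66 r5=0xfb  N=1 Z=0
-- IRQ taken; context saved, return-PC = 7 --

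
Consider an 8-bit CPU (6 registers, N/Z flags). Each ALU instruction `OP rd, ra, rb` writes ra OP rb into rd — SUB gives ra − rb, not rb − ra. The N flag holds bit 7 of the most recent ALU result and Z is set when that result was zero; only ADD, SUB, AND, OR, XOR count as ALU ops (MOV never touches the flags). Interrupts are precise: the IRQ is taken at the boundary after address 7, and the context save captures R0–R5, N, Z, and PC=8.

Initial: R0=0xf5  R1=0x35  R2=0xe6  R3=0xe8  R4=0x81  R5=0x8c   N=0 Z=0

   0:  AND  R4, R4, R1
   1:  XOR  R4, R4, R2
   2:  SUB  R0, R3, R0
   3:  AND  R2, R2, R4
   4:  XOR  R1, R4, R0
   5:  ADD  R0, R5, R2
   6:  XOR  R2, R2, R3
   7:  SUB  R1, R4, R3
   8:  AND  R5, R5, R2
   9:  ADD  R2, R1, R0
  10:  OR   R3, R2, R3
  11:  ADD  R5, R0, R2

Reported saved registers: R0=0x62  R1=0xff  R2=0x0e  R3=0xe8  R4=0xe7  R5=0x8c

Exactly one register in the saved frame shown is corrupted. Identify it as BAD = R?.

after  0: R0=0xf5 R1=0x35 R2=0xe6 R3=0xe8 R4=0x01 R5=0x8c  N=0 Z=0
after  1: R0=0xf5 R1=0x35 R2=0xe6 R3=0xe8 R4=0xe7 R5=0x8c  N=1 Z=0
after  2: R0=0xf3 R1=0x35 R2=0xe6 R3=0xe8 R4=0xe7 R5=0x8c  N=1 Z=0
after  3: R0=0xf3 R1=0x35 R2=0xe6 R3=0xe8 R4=0xe7 R5=0x8c  N=1 Z=0
after  4: R0=0xf3 R1=0x14 R2=0xe6 R3=0xe8 R4=0xe7 R5=0x8c  N=0 Z=0
after  5: R0=0x72 R1=0x14 R2=0xe6 R3=0xe8 R4=0xe7 R5=0x8c  N=0 Z=0
after  6: R0=0x72 R1=0x14 R2=0x0e R3=0xe8 R4=0xe7 R5=0x8c  N=0 Z=0
after  7: R0=0x72 R1=0xff R2=0x0e R3=0xe8 R4=0xe7 R5=0x8c  N=1 Z=0
-- IRQ taken; context saved, return-PC = 8 --
mismatch: R0: reported 0x62 vs actual 0x72

BAD = R0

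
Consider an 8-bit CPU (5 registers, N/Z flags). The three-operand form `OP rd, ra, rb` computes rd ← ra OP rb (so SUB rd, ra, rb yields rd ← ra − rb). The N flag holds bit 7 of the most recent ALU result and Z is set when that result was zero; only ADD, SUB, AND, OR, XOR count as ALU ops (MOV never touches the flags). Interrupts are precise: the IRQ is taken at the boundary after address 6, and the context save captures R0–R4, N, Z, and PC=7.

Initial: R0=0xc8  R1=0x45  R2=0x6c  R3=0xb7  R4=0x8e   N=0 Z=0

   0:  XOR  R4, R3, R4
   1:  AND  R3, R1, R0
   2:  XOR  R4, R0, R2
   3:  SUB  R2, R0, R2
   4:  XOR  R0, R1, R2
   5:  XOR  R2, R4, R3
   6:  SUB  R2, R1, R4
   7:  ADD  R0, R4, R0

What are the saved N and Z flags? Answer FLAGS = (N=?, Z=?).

FLAGS = (N=1, Z=0)

after  0: R0=0xc8 R1=0x45 R2=0x6c R3=0xb7 R4=0x39  N=0 Z=0
after  1: R0=0xc8 R1=0x45 R2=0x6c R3=0x40 R4=0x39  N=0 Z=0
after  2: R0=0xc8 R1=0x45 R2=0x6c R3=0x40 R4=0xa4  N=1 Z=0
after  3: R0=0xc8 R1=0x45 R2=0x5c R3=0x40 R4=0xa4  N=0 Z=0
after  4: R0=0x19 R1=0x45 R2=0x5c R3=0x40 R4=0xa4  N=0 Z=0
after  5: R0=0x19 R1=0x45 R2=0xe4 R3=0x40 R4=0xa4  N=1 Z=0
after  6: R0=0x19 R1=0x45 R2=0xa1 R3=0x40 R4=0xa4  N=1 Z=0
-- IRQ taken; context saved, return-PC = 7 --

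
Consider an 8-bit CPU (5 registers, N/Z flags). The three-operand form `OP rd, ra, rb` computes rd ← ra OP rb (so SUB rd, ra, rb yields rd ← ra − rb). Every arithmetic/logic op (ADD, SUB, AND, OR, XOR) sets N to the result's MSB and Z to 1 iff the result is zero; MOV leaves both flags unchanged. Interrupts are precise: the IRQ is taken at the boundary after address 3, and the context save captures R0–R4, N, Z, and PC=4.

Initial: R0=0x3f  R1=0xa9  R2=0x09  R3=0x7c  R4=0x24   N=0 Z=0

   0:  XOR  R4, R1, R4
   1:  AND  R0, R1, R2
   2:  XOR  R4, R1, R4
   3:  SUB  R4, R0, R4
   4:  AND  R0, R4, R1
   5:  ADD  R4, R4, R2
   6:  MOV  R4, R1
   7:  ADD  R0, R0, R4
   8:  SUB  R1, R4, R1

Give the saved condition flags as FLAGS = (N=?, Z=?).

FLAGS = (N=1, Z=0)

after  0: R0=0x3f R1=0xa9 R2=0x09 R3=0x7c R4=0x8d  N=1 Z=0
after  1: R0=0x09 R1=0xa9 R2=0x09 R3=0x7c R4=0x8d  N=0 Z=0
after  2: R0=0x09 R1=0xa9 R2=0x09 R3=0x7c R4=0x24  N=0 Z=0
after  3: R0=0x09 R1=0xa9 R2=0x09 R3=0x7c R4=0xe5  N=1 Z=0
-- IRQ taken; context saved, return-PC = 4 --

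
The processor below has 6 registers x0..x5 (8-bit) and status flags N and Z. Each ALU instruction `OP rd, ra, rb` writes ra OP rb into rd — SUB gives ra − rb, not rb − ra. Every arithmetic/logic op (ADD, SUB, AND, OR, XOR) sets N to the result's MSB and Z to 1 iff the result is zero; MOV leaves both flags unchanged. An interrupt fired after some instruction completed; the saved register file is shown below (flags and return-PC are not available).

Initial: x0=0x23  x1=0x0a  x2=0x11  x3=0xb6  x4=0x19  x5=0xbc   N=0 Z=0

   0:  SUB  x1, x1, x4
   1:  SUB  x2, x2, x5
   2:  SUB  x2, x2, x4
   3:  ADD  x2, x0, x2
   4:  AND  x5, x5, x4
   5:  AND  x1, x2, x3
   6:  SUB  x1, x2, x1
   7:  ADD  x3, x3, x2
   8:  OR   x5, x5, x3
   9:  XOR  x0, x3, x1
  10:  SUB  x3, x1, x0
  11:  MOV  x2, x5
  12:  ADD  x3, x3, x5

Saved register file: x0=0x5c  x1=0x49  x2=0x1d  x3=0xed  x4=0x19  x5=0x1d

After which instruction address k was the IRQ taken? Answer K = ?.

after  0: x0=0x23 x1=0xf1 x2=0x11 x3=0xb6 x4=0x19 x5=0xbc  N=1 Z=0
after  1: x0=0x23 x1=0xf1 x2=0x55 x3=0xb6 x4=0x19 x5=0xbc  N=0 Z=0
after  2: x0=0x23 x1=0xf1 x2=0x3c x3=0xb6 x4=0x19 x5=0xbc  N=0 Z=0
after  3: x0=0x23 x1=0xf1 x2=0x5f x3=0xb6 x4=0x19 x5=0xbc  N=0 Z=0
after  4: x0=0x23 x1=0xf1 x2=0x5f x3=0xb6 x4=0x19 x5=0x18  N=0 Z=0
after  5: x0=0x23 x1=0x16 x2=0x5f x3=0xb6 x4=0x19 x5=0x18  N=0 Z=0
after  6: x0=0x23 x1=0x49 x2=0x5f x3=0xb6 x4=0x19 x5=0x18  N=0 Z=0
after  7: x0=0x23 x1=0x49 x2=0x5f x3=0x15 x4=0x19 x5=0x18  N=0 Z=0
after  8: x0=0x23 x1=0x49 x2=0x5f x3=0x15 x4=0x19 x5=0x1d  N=0 Z=0
after  9: x0=0x5c x1=0x49 x2=0x5f x3=0x15 x4=0x19 x5=0x1d  N=0 Z=0
after 10: x0=0x5c x1=0x49 x2=0x5f x3=0xed x4=0x19 x5=0x1d  N=1 Z=0
after 11: x0=0x5c x1=0x49 x2=0x1d x3=0xed x4=0x19 x5=0x1d  N=1 Z=0
-- IRQ taken; context saved, return-PC = 12 --

K = 11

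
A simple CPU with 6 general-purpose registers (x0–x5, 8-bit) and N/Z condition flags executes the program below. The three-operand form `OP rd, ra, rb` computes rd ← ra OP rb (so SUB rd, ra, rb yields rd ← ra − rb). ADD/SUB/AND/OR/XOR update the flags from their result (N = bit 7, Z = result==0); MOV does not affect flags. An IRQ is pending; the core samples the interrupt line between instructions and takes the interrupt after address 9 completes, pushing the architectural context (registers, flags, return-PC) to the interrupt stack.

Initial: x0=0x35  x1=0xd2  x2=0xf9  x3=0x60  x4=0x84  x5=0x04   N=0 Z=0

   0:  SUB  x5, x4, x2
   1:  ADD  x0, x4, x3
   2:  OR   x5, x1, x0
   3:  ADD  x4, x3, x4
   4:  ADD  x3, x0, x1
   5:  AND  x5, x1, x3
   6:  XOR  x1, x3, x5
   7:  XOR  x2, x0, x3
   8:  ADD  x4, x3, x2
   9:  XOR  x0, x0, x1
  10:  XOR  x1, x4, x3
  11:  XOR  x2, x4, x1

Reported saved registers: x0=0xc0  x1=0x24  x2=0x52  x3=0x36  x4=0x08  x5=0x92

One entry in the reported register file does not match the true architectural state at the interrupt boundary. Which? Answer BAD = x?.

after  0: x0=0x35 x1=0xd2 x2=0xf9 x3=0x60 x4=0x84 x5=0x8b  N=1 Z=0
after  1: x0=0xe4 x1=0xd2 x2=0xf9 x3=0x60 x4=0x84 x5=0x8b  N=1 Z=0
after  2: x0=0xe4 x1=0xd2 x2=0xf9 x3=0x60 x4=0x84 x5=0xf6  N=1 Z=0
after  3: x0=0xe4 x1=0xd2 x2=0xf9 x3=0x60 x4=0xe4 x5=0xf6  N=1 Z=0
after  4: x0=0xe4 x1=0xd2 x2=0xf9 x3=0xb6 x4=0xe4 x5=0xf6  N=1 Z=0
after  5: x0=0xe4 x1=0xd2 x2=0xf9 x3=0xb6 x4=0xe4 x5=0x92  N=1 Z=0
after  6: x0=0xe4 x1=0x24 x2=0xf9 x3=0xb6 x4=0xe4 x5=0x92  N=0 Z=0
after  7: x0=0xe4 x1=0x24 x2=0x52 x3=0xb6 x4=0xe4 x5=0x92  N=0 Z=0
after  8: x0=0xe4 x1=0x24 x2=0x52 x3=0xb6 x4=0x08 x5=0x92  N=0 Z=0
after  9: x0=0xc0 x1=0x24 x2=0x52 x3=0xb6 x4=0x08 x5=0x92  N=1 Z=0
-- IRQ taken; context saved, return-PC = 10 --
mismatch: x3: reported 0x36 vs actual 0xb6

BAD = x3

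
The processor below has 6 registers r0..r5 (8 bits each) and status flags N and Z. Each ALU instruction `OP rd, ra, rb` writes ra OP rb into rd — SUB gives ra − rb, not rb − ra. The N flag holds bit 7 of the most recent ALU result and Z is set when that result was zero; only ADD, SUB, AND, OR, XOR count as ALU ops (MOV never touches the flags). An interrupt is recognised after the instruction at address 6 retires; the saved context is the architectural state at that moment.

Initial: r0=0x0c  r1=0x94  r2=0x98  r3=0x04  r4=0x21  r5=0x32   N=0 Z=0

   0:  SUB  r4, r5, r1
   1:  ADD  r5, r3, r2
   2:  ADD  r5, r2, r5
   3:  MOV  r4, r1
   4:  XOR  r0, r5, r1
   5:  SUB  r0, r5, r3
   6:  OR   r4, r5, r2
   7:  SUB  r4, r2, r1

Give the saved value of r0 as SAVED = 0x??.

after  0: r0=0x0c r1=0x94 r2=0x98 r3=0x04 r4=0x9e r5=0x32  N=1 Z=0
after  1: r0=0x0c r1=0x94 r2=0x98 r3=0x04 r4=0x9e r5=0x9c  N=1 Z=0
after  2: r0=0x0c r1=0x94 r2=0x98 r3=0x04 r4=0x9e r5=0x34  N=0 Z=0
after  3: r0=0x0c r1=0x94 r2=0x98 r3=0x04 r4=0x94 r5=0x34  N=0 Z=0
after  4: r0=0xa0 r1=0x94 r2=0x98 r3=0x04 r4=0x94 r5=0x34  N=1 Z=0
after  5: r0=0x30 r1=0x94 r2=0x98 r3=0x04 r4=0x94 r5=0x34  N=0 Z=0
after  6: r0=0x30 r1=0x94 r2=0x98 r3=0x04 r4=0xbc r5=0x34  N=1 Z=0
-- IRQ taken; context saved, return-PC = 7 --

SAVED = 0x30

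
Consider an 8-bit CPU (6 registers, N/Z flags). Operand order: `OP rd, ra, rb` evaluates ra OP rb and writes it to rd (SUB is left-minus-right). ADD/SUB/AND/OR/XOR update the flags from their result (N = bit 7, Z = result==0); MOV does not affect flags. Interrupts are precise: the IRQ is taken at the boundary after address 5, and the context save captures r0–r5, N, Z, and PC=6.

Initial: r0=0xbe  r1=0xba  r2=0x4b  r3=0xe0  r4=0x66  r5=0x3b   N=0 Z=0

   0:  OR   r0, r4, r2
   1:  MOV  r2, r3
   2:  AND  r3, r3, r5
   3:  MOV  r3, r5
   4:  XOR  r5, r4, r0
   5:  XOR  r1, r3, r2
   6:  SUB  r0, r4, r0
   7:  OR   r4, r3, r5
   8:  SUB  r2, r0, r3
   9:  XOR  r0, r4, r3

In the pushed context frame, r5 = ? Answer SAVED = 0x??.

after  0: r0=0x6f r1=0xba r2=0x4b r3=0xe0 r4=0x66 r5=0x3b  N=0 Z=0
after  1: r0=0x6f r1=0xba r2=0xe0 r3=0xe0 r4=0x66 r5=0x3b  N=0 Z=0
after  2: r0=0x6f r1=0xba r2=0xe0 r3=0x20 r4=0x66 r5=0x3b  N=0 Z=0
after  3: r0=0x6f r1=0xba r2=0xe0 r3=0x3b r4=0x66 r5=0x3b  N=0 Z=0
after  4: r0=0x6f r1=0xba r2=0xe0 r3=0x3b r4=0x66 r5=0x09  N=0 Z=0
after  5: r0=0x6f r1=0xdb r2=0xe0 r3=0x3b r4=0x66 r5=0x09  N=1 Z=0
-- IRQ taken; context saved, return-PC = 6 --

SAVED = 0x09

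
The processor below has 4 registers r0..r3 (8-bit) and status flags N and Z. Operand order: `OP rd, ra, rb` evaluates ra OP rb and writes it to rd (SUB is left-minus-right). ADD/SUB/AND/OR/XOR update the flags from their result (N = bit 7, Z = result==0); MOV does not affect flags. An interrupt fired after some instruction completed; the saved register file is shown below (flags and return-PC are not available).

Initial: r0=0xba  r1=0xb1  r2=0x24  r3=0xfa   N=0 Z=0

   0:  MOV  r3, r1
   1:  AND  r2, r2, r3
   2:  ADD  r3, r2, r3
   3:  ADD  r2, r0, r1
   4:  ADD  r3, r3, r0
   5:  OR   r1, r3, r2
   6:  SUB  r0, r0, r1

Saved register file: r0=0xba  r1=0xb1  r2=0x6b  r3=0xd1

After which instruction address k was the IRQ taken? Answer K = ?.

after  0: r0=0xba r1=0xb1 r2=0x24 r3=0xb1  N=0 Z=0
after  1: r0=0xba r1=0xb1 r2=0x20 r3=0xb1  N=0 Z=0
after  2: r0=0xba r1=0xb1 r2=0x20 r3=0xd1  N=1 Z=0
after  3: r0=0xba r1=0xb1 r2=0x6b r3=0xd1  N=0 Z=0
-- IRQ taken; context saved, return-PC = 4 --

K = 3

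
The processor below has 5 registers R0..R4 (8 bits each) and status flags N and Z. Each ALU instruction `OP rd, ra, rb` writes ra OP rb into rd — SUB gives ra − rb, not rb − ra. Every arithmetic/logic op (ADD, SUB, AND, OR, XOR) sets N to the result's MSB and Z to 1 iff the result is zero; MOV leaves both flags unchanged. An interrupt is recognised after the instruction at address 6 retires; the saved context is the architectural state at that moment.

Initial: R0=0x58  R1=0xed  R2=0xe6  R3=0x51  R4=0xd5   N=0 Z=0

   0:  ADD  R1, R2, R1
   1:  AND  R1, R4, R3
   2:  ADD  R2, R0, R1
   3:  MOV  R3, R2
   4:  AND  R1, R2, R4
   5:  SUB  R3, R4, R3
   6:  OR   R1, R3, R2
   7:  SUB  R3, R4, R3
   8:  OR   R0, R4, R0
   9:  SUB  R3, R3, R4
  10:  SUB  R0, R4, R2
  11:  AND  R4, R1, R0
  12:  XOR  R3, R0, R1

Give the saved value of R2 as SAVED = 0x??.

SAVED = 0xa9

after  0: R0=0x58 R1=0xd3 R2=0xe6 R3=0x51 R4=0xd5  N=1 Z=0
after  1: R0=0x58 R1=0x51 R2=0xe6 R3=0x51 R4=0xd5  N=0 Z=0
after  2: R0=0x58 R1=0x51 R2=0xa9 R3=0x51 R4=0xd5  N=1 Z=0
after  3: R0=0x58 R1=0x51 R2=0xa9 R3=0xa9 R4=0xd5  N=1 Z=0
after  4: R0=0x58 R1=0x81 R2=0xa9 R3=0xa9 R4=0xd5  N=1 Z=0
after  5: R0=0x58 R1=0x81 R2=0xa9 R3=0x2c R4=0xd5  N=0 Z=0
after  6: R0=0x58 R1=0xad R2=0xa9 R3=0x2c R4=0xd5  N=1 Z=0
-- IRQ taken; context saved, return-PC = 7 --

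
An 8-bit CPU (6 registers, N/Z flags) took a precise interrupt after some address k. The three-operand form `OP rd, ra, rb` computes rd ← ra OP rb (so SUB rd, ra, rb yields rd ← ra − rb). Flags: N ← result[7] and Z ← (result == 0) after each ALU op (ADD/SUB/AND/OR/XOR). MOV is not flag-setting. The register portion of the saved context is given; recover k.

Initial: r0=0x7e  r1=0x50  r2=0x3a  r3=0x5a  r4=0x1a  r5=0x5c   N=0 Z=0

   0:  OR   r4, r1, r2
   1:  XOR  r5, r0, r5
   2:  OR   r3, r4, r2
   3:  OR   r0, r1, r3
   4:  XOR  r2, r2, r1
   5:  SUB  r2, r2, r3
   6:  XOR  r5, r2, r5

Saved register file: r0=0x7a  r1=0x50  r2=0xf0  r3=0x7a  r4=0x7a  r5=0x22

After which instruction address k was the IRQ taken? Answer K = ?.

after  0: r0=0x7e r1=0x50 r2=0x3a r3=0x5a r4=0x7a r5=0x5c  N=0 Z=0
after  1: r0=0x7e r1=0x50 r2=0x3a r3=0x5a r4=0x7a r5=0x22  N=0 Z=0
after  2: r0=0x7e r1=0x50 r2=0x3a r3=0x7a r4=0x7a r5=0x22  N=0 Z=0
after  3: r0=0x7a r1=0x50 r2=0x3a r3=0x7a r4=0x7a r5=0x22  N=0 Z=0
after  4: r0=0x7a r1=0x50 r2=0x6a r3=0x7a r4=0x7a r5=0x22  N=0 Z=0
after  5: r0=0x7a r1=0x50 r2=0xf0 r3=0x7a r4=0x7a r5=0x22  N=1 Z=0
-- IRQ taken; context saved, return-PC = 6 --

K = 5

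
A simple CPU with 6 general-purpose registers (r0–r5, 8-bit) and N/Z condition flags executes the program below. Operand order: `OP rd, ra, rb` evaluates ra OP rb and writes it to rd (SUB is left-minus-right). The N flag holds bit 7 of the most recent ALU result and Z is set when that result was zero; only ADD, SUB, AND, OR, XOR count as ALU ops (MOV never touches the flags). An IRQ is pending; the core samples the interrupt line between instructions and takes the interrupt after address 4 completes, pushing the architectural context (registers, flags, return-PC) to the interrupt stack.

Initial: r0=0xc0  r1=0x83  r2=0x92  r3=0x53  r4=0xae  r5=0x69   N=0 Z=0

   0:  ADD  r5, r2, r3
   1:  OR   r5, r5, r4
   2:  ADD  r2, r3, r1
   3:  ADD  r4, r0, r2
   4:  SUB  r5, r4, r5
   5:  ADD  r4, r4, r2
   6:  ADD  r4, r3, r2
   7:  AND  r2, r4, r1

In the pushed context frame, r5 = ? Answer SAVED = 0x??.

SAVED = 0xa7

after  0: r0=0xc0 r1=0x83 r2=0x92 r3=0x53 r4=0xae r5=0xe5  N=1 Z=0
after  1: r0=0xc0 r1=0x83 r2=0x92 r3=0x53 r4=0xae r5=0xef  N=1 Z=0
after  2: r0=0xc0 r1=0x83 r2=0xd6 r3=0x53 r4=0xae r5=0xef  N=1 Z=0
after  3: r0=0xc0 r1=0x83 r2=0xd6 r3=0x53 r4=0x96 r5=0xef  N=1 Z=0
after  4: r0=0xc0 r1=0x83 r2=0xd6 r3=0x53 r4=0x96 r5=0xa7  N=1 Z=0
-- IRQ taken; context saved, return-PC = 5 --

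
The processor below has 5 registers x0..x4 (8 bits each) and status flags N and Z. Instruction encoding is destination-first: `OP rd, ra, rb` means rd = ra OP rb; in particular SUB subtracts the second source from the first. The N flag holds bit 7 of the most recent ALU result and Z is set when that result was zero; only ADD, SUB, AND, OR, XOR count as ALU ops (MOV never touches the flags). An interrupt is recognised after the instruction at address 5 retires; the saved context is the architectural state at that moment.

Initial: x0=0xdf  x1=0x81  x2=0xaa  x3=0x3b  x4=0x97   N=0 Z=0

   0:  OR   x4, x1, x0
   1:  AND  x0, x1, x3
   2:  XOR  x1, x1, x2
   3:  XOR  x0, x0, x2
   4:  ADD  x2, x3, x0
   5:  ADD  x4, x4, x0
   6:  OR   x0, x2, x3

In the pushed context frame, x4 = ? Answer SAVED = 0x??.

after  0: x0=0xdf x1=0x81 x2=0xaa x3=0x3b x4=0xdf  N=1 Z=0
after  1: x0=0x01 x1=0x81 x2=0xaa x3=0x3b x4=0xdf  N=0 Z=0
after  2: x0=0x01 x1=0x2b x2=0xaa x3=0x3b x4=0xdf  N=0 Z=0
after  3: x0=0xab x1=0x2b x2=0xaa x3=0x3b x4=0xdf  N=1 Z=0
after  4: x0=0xab x1=0x2b x2=0xe6 x3=0x3b x4=0xdf  N=1 Z=0
after  5: x0=0xab x1=0x2b x2=0xe6 x3=0x3b x4=0x8a  N=1 Z=0
-- IRQ taken; context saved, return-PC = 6 --

SAVED = 0x8a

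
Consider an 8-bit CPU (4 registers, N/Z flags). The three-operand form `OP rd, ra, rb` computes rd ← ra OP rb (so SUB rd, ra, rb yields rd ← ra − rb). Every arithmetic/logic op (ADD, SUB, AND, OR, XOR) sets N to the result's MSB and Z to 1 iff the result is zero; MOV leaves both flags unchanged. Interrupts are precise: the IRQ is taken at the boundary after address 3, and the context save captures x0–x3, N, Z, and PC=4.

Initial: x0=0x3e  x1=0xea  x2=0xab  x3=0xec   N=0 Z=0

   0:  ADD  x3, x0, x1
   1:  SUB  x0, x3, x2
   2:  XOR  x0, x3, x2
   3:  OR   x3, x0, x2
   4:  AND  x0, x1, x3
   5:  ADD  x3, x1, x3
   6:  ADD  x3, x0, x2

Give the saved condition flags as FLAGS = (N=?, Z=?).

after  0: x0=0x3e x1=0xea x2=0xab x3=0x28  N=0 Z=0
after  1: x0=0x7d x1=0xea x2=0xab x3=0x28  N=0 Z=0
after  2: x0=0x83 x1=0xea x2=0xab x3=0x28  N=1 Z=0
after  3: x0=0x83 x1=0xea x2=0xab x3=0xab  N=1 Z=0
-- IRQ taken; context saved, return-PC = 4 --

FLAGS = (N=1, Z=0)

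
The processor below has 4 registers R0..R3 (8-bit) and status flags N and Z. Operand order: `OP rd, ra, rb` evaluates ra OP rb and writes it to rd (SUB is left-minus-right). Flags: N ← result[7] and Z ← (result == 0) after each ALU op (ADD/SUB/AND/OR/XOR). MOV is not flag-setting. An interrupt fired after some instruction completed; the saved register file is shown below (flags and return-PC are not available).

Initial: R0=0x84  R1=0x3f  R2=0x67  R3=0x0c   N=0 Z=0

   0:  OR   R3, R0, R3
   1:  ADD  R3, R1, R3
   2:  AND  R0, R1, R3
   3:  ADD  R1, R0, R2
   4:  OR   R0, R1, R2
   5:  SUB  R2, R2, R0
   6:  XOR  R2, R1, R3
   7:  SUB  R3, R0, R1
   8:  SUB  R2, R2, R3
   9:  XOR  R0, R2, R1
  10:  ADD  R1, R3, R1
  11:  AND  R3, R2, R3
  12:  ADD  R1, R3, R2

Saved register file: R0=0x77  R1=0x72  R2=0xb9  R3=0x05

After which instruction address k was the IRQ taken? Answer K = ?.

after  0: R0=0x84 R1=0x3f R2=0x67 R3=0x8c  N=1 Z=0
after  1: R0=0x84 R1=0x3f R2=0x67 R3=0xcb  N=1 Z=0
after  2: R0=0x0b R1=0x3f R2=0x67 R3=0xcb  N=0 Z=0
after  3: R0=0x0b R1=0x72 R2=0x67 R3=0xcb  N=0 Z=0
after  4: R0=0x77 R1=0x72 R2=0x67 R3=0xcb  N=0 Z=0
after  5: R0=0x77 R1=0x72 R2=0xf0 R3=0xcb  N=1 Z=0
after  6: R0=0x77 R1=0x72 R2=0xb9 R3=0xcb  N=1 Z=0
after  7: R0=0x77 R1=0x72 R2=0xb9 R3=0x05  N=0 Z=0
-- IRQ taken; context saved, return-PC = 8 --

K = 7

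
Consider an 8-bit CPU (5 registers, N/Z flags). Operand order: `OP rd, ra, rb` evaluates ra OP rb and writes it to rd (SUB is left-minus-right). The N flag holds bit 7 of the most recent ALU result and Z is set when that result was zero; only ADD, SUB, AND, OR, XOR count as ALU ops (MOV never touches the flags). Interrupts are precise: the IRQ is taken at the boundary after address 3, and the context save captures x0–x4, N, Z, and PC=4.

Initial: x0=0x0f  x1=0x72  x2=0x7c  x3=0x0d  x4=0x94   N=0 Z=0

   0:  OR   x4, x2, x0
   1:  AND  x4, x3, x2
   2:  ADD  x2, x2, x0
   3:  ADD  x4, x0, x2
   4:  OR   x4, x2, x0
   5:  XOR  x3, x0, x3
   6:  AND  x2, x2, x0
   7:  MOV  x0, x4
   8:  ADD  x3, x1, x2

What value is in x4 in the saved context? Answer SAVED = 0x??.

after  0: x0=0x0f x1=0x72 x2=0x7c x3=0x0d x4=0x7f  N=0 Z=0
after  1: x0=0x0f x1=0x72 x2=0x7c x3=0x0d x4=0x0c  N=0 Z=0
after  2: x0=0x0f x1=0x72 x2=0x8b x3=0x0d x4=0x0c  N=1 Z=0
after  3: x0=0x0f x1=0x72 x2=0x8b x3=0x0d x4=0x9a  N=1 Z=0
-- IRQ taken; context saved, return-PC = 4 --

SAVED = 0x9a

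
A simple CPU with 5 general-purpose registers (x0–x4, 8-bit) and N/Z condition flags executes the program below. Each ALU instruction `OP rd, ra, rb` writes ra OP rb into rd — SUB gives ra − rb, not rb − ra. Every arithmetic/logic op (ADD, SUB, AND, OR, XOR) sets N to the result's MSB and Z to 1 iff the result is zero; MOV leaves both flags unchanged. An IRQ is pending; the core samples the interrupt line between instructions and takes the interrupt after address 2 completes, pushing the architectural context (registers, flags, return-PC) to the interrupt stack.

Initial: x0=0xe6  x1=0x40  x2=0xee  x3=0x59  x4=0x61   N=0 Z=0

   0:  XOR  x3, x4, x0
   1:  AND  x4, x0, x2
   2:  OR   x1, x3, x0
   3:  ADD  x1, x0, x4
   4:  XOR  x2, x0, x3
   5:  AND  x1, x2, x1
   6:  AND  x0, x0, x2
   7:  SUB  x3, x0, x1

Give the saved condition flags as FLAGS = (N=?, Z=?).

FLAGS = (N=1, Z=0)

after  0: x0=0xe6 x1=0x40 x2=0xee x3=0x87 x4=0x61  N=1 Z=0
after  1: x0=0xe6 x1=0x40 x2=0xee x3=0x87 x4=0xe6  N=1 Z=0
after  2: x0=0xe6 x1=0xe7 x2=0xee x3=0x87 x4=0xe6  N=1 Z=0
-- IRQ taken; context saved, return-PC = 3 --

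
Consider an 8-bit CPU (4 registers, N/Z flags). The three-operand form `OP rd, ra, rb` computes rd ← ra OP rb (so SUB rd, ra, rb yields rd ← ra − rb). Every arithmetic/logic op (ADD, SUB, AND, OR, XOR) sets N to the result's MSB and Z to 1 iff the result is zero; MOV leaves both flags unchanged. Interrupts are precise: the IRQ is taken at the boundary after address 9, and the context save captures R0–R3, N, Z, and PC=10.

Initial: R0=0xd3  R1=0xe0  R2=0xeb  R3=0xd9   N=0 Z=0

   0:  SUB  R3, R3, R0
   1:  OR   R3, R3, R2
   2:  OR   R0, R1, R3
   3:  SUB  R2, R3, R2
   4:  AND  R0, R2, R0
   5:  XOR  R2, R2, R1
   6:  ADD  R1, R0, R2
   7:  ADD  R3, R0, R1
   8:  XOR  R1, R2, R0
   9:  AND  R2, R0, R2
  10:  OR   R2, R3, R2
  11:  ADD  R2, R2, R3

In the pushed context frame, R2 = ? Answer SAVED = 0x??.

SAVED = 0x04

after  0: R0=0xd3 R1=0xe0 R2=0xeb R3=0x06  N=0 Z=0
after  1: R0=0xd3 R1=0xe0 R2=0xeb R3=0xef  N=1 Z=0
after  2: R0=0xef R1=0xe0 R2=0xeb R3=0xef  N=1 Z=0
after  3: R0=0xef R1=0xe0 R2=0x04 R3=0xef  N=0 Z=0
after  4: R0=0x04 R1=0xe0 R2=0x04 R3=0xef  N=0 Z=0
after  5: R0=0x04 R1=0xe0 R2=0xe4 R3=0xef  N=1 Z=0
after  6: R0=0x04 R1=0xe8 R2=0xe4 R3=0xef  N=1 Z=0
after  7: R0=0x04 R1=0xe8 R2=0xe4 R3=0xec  N=1 Z=0
after  8: R0=0x04 R1=0xe0 R2=0xe4 R3=0xec  N=1 Z=0
after  9: R0=0x04 R1=0xe0 R2=0x04 R3=0xec  N=0 Z=0
-- IRQ taken; context saved, return-PC = 10 --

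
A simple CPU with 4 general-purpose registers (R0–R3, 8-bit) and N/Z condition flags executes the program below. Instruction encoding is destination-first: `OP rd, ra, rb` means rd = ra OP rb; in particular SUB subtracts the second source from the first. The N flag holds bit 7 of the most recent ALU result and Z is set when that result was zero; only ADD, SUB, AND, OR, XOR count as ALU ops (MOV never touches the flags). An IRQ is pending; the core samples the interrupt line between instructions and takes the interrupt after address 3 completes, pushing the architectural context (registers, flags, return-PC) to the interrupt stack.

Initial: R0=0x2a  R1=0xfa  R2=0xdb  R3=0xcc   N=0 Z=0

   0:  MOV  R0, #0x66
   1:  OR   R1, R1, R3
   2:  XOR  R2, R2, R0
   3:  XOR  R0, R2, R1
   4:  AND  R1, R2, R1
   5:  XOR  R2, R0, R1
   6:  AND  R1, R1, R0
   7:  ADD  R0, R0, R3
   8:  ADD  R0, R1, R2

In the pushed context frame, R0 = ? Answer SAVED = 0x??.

SAVED = 0x43

after  0: R0=0x66 R1=0xfa R2=0xdb R3=0xcc  N=0 Z=0
after  1: R0=0x66 R1=0xfe R2=0xdb R3=0xcc  N=1 Z=0
after  2: R0=0x66 R1=0xfe R2=0xbd R3=0xcc  N=1 Z=0
after  3: R0=0x43 R1=0xfe R2=0xbd R3=0xcc  N=0 Z=0
-- IRQ taken; context saved, return-PC = 4 --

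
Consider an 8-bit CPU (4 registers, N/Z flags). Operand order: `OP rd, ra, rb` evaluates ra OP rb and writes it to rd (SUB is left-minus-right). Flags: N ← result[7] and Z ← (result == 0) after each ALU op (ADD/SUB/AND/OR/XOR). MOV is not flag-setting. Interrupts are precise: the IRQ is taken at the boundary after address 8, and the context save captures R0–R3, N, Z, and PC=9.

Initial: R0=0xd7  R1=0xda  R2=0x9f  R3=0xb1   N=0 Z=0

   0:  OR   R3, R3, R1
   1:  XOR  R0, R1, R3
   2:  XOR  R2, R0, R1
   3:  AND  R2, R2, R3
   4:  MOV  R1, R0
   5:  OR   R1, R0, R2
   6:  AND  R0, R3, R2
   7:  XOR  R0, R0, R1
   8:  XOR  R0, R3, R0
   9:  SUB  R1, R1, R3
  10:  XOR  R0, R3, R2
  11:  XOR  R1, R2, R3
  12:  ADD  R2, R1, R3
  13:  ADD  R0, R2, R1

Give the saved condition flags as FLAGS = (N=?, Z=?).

after  0: R0=0xd7 R1=0xda R2=0x9f R3=0xfb  N=1 Z=0
after  1: R0=0x21 R1=0xda R2=0x9f R3=0xfb  N=0 Z=0
after  2: R0=0x21 R1=0xda R2=0xfb R3=0xfb  N=1 Z=0
after  3: R0=0x21 R1=0xda R2=0xfb R3=0xfb  N=1 Z=0
after  4: R0=0x21 R1=0x21 R2=0xfb R3=0xfb  N=1 Z=0
after  5: R0=0x21 R1=0xfb R2=0xfb R3=0xfb  N=1 Z=0
after  6: R0=0xfb R1=0xfb R2=0xfb R3=0xfb  N=1 Z=0
after  7: R0=0x00 R1=0xfb R2=0xfb R3=0xfb  N=0 Z=1
after  8: R0=0xfb R1=0xfb R2=0xfb R3=0xfb  N=1 Z=0
-- IRQ taken; context saved, return-PC = 9 --

FLAGS = (N=1, Z=0)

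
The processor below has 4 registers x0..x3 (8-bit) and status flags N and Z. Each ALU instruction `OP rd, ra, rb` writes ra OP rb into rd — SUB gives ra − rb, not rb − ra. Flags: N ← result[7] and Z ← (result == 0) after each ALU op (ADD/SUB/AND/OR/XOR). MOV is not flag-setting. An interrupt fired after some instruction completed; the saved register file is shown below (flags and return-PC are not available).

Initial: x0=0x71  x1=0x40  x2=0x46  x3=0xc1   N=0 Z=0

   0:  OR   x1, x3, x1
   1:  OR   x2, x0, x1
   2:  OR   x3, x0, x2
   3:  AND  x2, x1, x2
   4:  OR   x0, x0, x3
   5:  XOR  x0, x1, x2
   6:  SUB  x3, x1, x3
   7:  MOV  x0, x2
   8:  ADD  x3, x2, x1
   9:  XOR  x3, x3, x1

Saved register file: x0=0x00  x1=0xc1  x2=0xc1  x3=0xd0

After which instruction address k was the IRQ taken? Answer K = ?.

after  0: x0=0x71 x1=0xc1 x2=0x46 x3=0xc1  N=1 Z=0
after  1: x0=0x71 x1=0xc1 x2=0xf1 x3=0xc1  N=1 Z=0
after  2: x0=0x71 x1=0xc1 x2=0xf1 x3=0xf1  N=1 Z=0
after  3: x0=0x71 x1=0xc1 x2=0xc1 x3=0xf1  N=1 Z=0
after  4: x0=0xf1 x1=0xc1 x2=0xc1 x3=0xf1  N=1 Z=0
after  5: x0=0x00 x1=0xc1 x2=0xc1 x3=0xf1  N=0 Z=1
after  6: x0=0x00 x1=0xc1 x2=0xc1 x3=0xd0  N=1 Z=0
-- IRQ taken; context saved, return-PC = 7 --

K = 6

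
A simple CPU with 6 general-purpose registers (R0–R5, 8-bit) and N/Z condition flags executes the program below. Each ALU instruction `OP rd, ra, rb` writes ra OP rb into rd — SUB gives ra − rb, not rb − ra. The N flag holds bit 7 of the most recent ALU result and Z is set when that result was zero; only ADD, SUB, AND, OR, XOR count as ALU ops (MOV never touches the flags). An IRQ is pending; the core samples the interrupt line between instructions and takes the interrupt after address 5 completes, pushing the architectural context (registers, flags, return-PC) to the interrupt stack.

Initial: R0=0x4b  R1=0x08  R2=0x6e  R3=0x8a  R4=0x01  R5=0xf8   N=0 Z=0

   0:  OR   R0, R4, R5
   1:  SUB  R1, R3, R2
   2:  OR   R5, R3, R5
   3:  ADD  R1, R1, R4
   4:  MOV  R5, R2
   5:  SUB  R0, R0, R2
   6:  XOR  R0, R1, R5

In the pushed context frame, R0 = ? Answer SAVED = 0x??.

SAVED = 0x8b

after  0: R0=0xf9 R1=0x08 R2=0x6e R3=0x8a R4=0x01 R5=0xf8  N=1 Z=0
after  1: R0=0xf9 R1=0x1c R2=0x6e R3=0x8a R4=0x01 R5=0xf8  N=0 Z=0
after  2: R0=0xf9 R1=0x1c R2=0x6e R3=0x8a R4=0x01 R5=0xfa  N=1 Z=0
after  3: R0=0xf9 R1=0x1d R2=0x6e R3=0x8a R4=0x01 R5=0xfa  N=0 Z=0
after  4: R0=0xf9 R1=0x1d R2=0x6e R3=0x8a R4=0x01 R5=0x6e  N=0 Z=0
after  5: R0=0x8b R1=0x1d R2=0x6e R3=0x8a R4=0x01 R5=0x6e  N=1 Z=0
-- IRQ taken; context saved, return-PC = 6 --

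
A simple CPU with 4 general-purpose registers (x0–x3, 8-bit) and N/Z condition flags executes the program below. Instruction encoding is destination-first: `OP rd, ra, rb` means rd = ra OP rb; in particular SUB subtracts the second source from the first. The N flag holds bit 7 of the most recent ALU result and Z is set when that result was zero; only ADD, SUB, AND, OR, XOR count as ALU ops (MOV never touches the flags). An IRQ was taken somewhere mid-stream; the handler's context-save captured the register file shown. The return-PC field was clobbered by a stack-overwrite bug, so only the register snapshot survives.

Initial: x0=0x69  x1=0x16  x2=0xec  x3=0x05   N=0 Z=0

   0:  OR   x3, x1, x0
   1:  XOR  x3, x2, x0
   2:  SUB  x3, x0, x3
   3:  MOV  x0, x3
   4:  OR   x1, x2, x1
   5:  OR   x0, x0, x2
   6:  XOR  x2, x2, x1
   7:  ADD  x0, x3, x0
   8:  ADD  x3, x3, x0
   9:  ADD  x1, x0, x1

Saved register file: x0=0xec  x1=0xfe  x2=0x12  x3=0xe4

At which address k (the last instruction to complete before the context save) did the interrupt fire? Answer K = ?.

K = 6

after  0: x0=0x69 x1=0x16 x2=0xec x3=0x7f  N=0 Z=0
after  1: x0=0x69 x1=0x16 x2=0xec x3=0x85  N=1 Z=0
after  2: x0=0x69 x1=0x16 x2=0xec x3=0xe4  N=1 Z=0
after  3: x0=0xe4 x1=0x16 x2=0xec x3=0xe4  N=1 Z=0
after  4: x0=0xe4 x1=0xfe x2=0xec x3=0xe4  N=1 Z=0
after  5: x0=0xec x1=0xfe x2=0xec x3=0xe4  N=1 Z=0
after  6: x0=0xec x1=0xfe x2=0x12 x3=0xe4  N=0 Z=0
-- IRQ taken; context saved, return-PC = 7 --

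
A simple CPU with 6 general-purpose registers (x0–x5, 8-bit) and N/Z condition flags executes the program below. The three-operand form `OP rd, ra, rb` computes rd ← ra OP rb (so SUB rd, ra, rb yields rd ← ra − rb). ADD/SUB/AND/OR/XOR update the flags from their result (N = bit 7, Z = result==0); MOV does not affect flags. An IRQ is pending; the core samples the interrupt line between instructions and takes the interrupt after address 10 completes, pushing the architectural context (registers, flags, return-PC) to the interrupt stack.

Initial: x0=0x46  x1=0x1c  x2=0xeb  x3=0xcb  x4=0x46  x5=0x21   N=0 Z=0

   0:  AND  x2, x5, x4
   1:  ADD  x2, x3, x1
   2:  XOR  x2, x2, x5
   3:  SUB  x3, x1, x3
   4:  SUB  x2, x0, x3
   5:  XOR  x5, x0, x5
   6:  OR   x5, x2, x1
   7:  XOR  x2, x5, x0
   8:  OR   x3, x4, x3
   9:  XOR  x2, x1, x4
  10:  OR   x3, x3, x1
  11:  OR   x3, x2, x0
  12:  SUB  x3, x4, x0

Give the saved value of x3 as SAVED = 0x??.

SAVED = 0x5f

after  0: x0=0x46 x1=0x1c x2=0x00 x3=0xcb x4=0x46 x5=0x21  N=0 Z=1
after  1: x0=0x46 x1=0x1c x2=0xe7 x3=0xcb x4=0x46 x5=0x21  N=1 Z=0
after  2: x0=0x46 x1=0x1c x2=0xc6 x3=0xcb x4=0x46 x5=0x21  N=1 Z=0
after  3: x0=0x46 x1=0x1c x2=0xc6 x3=0x51 x4=0x46 x5=0x21  N=0 Z=0
after  4: x0=0x46 x1=0x1c x2=0xf5 x3=0x51 x4=0x46 x5=0x21  N=1 Z=0
after  5: x0=0x46 x1=0x1c x2=0xf5 x3=0x51 x4=0x46 x5=0x67  N=0 Z=0
after  6: x0=0x46 x1=0x1c x2=0xf5 x3=0x51 x4=0x46 x5=0xfd  N=1 Z=0
after  7: x0=0x46 x1=0x1c x2=0xbb x3=0x51 x4=0x46 x5=0xfd  N=1 Z=0
after  8: x0=0x46 x1=0x1c x2=0xbb x3=0x57 x4=0x46 x5=0xfd  N=0 Z=0
after  9: x0=0x46 x1=0x1c x2=0x5a x3=0x57 x4=0x46 x5=0xfd  N=0 Z=0
after 10: x0=0x46 x1=0x1c x2=0x5a x3=0x5f x4=0x46 x5=0xfd  N=0 Z=0
-- IRQ taken; context saved, return-PC = 11 --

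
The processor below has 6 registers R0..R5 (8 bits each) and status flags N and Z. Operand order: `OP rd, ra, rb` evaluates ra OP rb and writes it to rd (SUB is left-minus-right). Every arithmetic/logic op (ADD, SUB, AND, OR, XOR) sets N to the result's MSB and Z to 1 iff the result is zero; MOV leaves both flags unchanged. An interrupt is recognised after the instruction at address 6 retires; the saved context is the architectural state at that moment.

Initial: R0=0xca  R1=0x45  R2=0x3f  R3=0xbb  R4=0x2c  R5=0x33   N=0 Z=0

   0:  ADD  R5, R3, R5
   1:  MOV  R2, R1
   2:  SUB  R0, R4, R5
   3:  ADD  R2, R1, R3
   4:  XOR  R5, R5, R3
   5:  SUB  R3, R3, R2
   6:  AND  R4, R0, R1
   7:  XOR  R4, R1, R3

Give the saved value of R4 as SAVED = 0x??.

SAVED = 0x04

after  0: R0=0xca R1=0x45 R2=0x3f R3=0xbb R4=0x2c R5=0xee  N=1 Z=0
after  1: R0=0xca R1=0x45 R2=0x45 R3=0xbb R4=0x2c R5=0xee  N=1 Z=0
after  2: R0=0x3e R1=0x45 R2=0x45 R3=0xbb R4=0x2c R5=0xee  N=0 Z=0
after  3: R0=0x3e R1=0x45 R2=0x00 R3=0xbb R4=0x2c R5=0xee  N=0 Z=1
after  4: R0=0x3e R1=0x45 R2=0x00 R3=0xbb R4=0x2c R5=0x55  N=0 Z=0
after  5: R0=0x3e R1=0x45 R2=0x00 R3=0xbb R4=0x2c R5=0x55  N=1 Z=0
after  6: R0=0x3e R1=0x45 R2=0x00 R3=0xbb R4=0x04 R5=0x55  N=0 Z=0
-- IRQ taken; context saved, return-PC = 7 --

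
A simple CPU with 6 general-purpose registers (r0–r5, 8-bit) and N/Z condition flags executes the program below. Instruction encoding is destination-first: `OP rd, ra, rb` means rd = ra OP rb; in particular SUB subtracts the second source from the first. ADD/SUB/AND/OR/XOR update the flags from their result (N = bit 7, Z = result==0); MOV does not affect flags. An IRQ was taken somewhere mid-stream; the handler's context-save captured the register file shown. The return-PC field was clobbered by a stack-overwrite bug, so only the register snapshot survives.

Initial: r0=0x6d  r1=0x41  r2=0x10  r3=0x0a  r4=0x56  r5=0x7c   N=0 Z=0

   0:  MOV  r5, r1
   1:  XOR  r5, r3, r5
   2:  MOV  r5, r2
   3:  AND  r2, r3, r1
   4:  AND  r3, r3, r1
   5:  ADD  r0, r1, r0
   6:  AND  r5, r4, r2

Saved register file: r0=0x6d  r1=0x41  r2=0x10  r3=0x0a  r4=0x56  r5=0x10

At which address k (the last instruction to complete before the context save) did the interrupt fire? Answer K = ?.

after  0: r0=0x6d r1=0x41 r2=0x10 r3=0x0a r4=0x56 r5=0x41  N=0 Z=0
after  1: r0=0x6d r1=0x41 r2=0x10 r3=0x0a r4=0x56 r5=0x4b  N=0 Z=0
after  2: r0=0x6d r1=0x41 r2=0x10 r3=0x0a r4=0x56 r5=0x10  N=0 Z=0
-- IRQ taken; context saved, return-PC = 3 --

K = 2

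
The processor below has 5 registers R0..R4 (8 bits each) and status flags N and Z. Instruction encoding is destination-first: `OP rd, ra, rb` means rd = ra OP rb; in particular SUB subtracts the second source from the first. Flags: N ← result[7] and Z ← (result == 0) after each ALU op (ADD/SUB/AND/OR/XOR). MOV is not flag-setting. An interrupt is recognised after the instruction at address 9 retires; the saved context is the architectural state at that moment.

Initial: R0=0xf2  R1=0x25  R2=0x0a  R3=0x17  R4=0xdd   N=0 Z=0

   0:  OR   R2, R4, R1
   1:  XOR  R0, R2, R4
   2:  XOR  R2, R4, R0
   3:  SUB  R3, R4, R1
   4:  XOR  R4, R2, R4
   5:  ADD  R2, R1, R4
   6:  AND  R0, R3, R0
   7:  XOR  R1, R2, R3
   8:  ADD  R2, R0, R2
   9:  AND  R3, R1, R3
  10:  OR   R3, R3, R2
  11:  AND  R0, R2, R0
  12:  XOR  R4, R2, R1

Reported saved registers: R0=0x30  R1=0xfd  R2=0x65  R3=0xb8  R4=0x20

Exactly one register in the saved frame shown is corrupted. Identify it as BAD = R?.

after  0: R0=0xf2 R1=0x25 R2=0xfd R3=0x17 R4=0xdd  N=1 Z=0
after  1: R0=0x20 R1=0x25 R2=0xfd R3=0x17 R4=0xdd  N=0 Z=0
after  2: R0=0x20 R1=0x25 R2=0xfd R3=0x17 R4=0xdd  N=1 Z=0
after  3: R0=0x20 R1=0x25 R2=0xfd R3=0xb8 R4=0xdd  N=1 Z=0
after  4: R0=0x20 R1=0x25 R2=0xfd R3=0xb8 R4=0x20  N=0 Z=0
after  5: R0=0x20 R1=0x25 R2=0x45 R3=0xb8 R4=0x20  N=0 Z=0
after  6: R0=0x20 R1=0x25 R2=0x45 R3=0xb8 R4=0x20  N=0 Z=0
after  7: R0=0x20 R1=0xfd R2=0x45 R3=0xb8 R4=0x20  N=1 Z=0
after  8: R0=0x20 R1=0xfd R2=0x65 R3=0xb8 R4=0x20  N=0 Z=0
after  9: R0=0x20 R1=0xfd R2=0x65 R3=0xb8 R4=0x20  N=1 Z=0
-- IRQ taken; context saved, return-PC = 10 --
mismatch: R0: reported 0x30 vs actual 0x20

BAD = R0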